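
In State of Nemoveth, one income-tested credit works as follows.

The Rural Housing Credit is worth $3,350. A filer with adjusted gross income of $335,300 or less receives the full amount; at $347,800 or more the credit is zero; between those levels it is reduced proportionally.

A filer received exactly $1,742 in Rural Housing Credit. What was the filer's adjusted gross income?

$1,742 is 1,742/3,350 of the full $3,350, so 1,608/3,350 of the $12,500 range has been used: income = $335,300 + $12,500 × 1,608/3,350 = $341,300.

$341,300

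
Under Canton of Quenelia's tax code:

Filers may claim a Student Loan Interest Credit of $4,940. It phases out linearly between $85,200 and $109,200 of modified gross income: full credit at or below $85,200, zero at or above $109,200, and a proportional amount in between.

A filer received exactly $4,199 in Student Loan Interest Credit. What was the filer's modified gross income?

$88,800

$4,199 is 4,199/4,940 of the full $4,940, so 741/4,940 of the $24,000 range has been used: income = $85,200 + $24,000 × 741/4,940 = $88,800.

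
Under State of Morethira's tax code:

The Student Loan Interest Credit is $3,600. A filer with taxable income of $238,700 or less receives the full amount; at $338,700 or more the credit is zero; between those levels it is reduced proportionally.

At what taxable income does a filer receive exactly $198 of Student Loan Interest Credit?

$198 is 198/3,600 of the full $3,600, so 3,402/3,600 of the $100,000 range has been used: income = $238,700 + $100,000 × 3,402/3,600 = $333,200.

$333,200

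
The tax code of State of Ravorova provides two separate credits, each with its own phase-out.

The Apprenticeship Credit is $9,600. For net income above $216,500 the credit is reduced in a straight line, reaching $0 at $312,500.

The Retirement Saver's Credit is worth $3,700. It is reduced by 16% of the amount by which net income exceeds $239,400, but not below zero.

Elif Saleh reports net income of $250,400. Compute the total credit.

Apprenticeship Credit: $250,400 is $33,900 into a $96,000 phase-out range, leaving 62,100/96,000 of the credit: $9,600 × 62,100/96,000 = $6,210.
Retirement Saver's Credit: 16% of the $11,000 excess over $239,400 is $1,760; credit = $3,700 − $1,760 = $1,940.
Total: $6,210 + $1,940 = $8,150.

$8,150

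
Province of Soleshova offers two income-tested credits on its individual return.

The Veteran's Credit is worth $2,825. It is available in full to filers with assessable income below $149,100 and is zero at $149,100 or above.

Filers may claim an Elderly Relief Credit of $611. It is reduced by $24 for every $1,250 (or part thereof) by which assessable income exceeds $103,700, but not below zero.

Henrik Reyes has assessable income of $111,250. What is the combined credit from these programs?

Veteran's Credit: $111,250 is below the $149,100 cutoff, so the full $2,825 applies.
Elderly Relief Credit: income exceeds $103,700 by $7,550, which is 7 full-or-partial $1,250 increments; reduction = 7 × $24 = $168, leaving $443.
Total: $2,825 + $443 = $3,268.

$3,268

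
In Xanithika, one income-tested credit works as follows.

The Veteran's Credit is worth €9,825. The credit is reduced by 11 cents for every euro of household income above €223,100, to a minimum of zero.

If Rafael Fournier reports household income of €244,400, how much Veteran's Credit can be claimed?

€7,482

Veteran's Credit: 11% of the €21,300 excess over €223,100 is €2,343; credit = €9,825 − €2,343 = €7,482.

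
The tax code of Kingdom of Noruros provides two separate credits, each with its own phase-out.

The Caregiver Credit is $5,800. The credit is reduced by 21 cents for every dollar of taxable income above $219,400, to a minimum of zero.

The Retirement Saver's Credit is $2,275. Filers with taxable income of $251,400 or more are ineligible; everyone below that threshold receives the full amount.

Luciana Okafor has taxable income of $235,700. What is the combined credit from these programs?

$4,652

Caregiver Credit: 21% of the $16,300 excess over $219,400 is $3,423; credit = $5,800 − $3,423 = $2,377.
Retirement Saver's Credit: $235,700 is below the $251,400 cutoff, so the full $2,275 applies.
Total: $2,377 + $2,275 = $4,652.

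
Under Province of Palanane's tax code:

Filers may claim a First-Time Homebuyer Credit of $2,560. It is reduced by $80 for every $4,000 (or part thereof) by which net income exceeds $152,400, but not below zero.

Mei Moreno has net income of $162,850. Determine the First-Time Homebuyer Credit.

$2,320

First-Time Homebuyer Credit: income exceeds $152,400 by $10,450, which is 3 full-or-partial $4,000 increments; reduction = 3 × $80 = $240, leaving $2,320.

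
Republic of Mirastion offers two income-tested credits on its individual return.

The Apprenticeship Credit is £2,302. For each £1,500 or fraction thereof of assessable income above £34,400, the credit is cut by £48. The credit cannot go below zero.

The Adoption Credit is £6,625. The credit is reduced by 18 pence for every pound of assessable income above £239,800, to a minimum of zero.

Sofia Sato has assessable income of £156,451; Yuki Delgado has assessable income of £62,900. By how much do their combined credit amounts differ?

Sofia (£156,451): Apprenticeship Credit: income exceeds £34,400 by £122,051 → 82 increments × £48 = £3,936 ≥ base, so the credit is £0. Adoption Credit: £156,451 is at or below the £239,800 threshold, so the full £6,625 applies. total £0 + £6,625 = £6,625
Yuki (£62,900): Apprenticeship Credit: income exceeds £34,400 by £28,500, which is 19 full-or-partial £1,500 increments; reduction = 19 × £48 = £912, leaving £1,390. Adoption Credit: £62,900 is at or below the £239,800 threshold, so the full £6,625 applies. total £1,390 + £6,625 = £8,015
Difference: |£6,625 − £8,015| = £1,390.

£1,390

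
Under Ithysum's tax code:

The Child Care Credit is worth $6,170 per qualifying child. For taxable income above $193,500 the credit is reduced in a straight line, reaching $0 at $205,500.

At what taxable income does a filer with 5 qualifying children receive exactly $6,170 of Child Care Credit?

Full credit = 5 × $6,170 = $30,850.
$6,170 is 6,170/30,850 of the full $30,850, so 24,680/30,850 of the $12,000 range has been used: income = $193,500 + $12,000 × 24,680/30,850 = $203,100.

$203,100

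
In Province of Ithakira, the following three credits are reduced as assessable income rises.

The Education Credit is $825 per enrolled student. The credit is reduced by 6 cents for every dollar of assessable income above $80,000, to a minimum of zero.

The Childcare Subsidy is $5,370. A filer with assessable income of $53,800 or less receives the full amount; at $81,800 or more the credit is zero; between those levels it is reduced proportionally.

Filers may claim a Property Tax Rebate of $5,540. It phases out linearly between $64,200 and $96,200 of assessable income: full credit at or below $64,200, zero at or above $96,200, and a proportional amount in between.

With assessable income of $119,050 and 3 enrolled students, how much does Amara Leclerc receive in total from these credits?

$132

Education Credit: base = 3 × $825 = $2,475. 6% of the $39,050 excess over $80,000 is $2,343; credit = $2,475 − $2,343 = $132.
Childcare Subsidy: $119,050 is at or above $81,800, so the credit is $0.
Property Tax Rebate: $119,050 is at or above $96,200, so the credit is $0.
Total: $132 + $0 + $0 = $132.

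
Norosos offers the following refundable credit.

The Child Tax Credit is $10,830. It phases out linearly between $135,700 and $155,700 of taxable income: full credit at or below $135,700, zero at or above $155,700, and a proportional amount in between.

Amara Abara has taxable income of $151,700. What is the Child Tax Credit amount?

Child Tax Credit: $151,700 is $16,000 into a $20,000 phase-out range, leaving 4,000/20,000 of the credit: $10,830 × 4,000/20,000 = $2,166.

$2,166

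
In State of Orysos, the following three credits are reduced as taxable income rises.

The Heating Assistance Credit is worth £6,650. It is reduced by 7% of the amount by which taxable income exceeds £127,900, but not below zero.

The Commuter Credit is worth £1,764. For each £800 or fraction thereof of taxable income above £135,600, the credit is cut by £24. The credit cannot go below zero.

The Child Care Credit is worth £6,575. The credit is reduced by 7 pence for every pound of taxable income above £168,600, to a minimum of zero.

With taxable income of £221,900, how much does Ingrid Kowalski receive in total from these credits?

Heating Assistance Credit: 7% of the £94,000 excess over £127,900 is £6,580; credit = £6,650 − £6,580 = £70.
Commuter Credit: income exceeds £135,600 by £86,300 → 108 increments × £24 = £2,592 ≥ base, so the credit is £0.
Child Care Credit: 7% of the £53,300 excess over £168,600 is £3,731; credit = £6,575 − £3,731 = £2,844.
Total: £70 + £0 + £2,844 = £2,914.

£2,914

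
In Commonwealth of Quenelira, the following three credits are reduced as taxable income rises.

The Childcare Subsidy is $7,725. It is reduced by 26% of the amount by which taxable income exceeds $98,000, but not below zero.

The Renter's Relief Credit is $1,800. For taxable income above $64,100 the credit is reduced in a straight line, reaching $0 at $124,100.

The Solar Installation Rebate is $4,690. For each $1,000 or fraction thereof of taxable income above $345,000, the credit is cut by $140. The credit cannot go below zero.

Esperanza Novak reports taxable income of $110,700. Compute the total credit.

Childcare Subsidy: 26% of the $12,700 excess over $98,000 is $3,302; credit = $7,725 − $3,302 = $4,423.
Renter's Relief Credit: $110,700 is $46,600 into a $60,000 phase-out range, leaving 13,400/60,000 of the credit: $1,800 × 13,400/60,000 = $402.
Solar Installation Rebate: $110,700 is at or below the $345,000 threshold, so the full $4,690 applies.
Total: $4,423 + $402 + $4,690 = $9,515.

$9,515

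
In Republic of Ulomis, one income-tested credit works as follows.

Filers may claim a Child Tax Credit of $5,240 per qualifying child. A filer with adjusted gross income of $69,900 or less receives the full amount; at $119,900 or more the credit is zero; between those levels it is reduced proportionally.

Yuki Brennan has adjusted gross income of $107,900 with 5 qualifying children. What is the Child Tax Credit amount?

Child Tax Credit: base = 5 × $5,240 = $26,200. $107,900 is $38,000 into a $50,000 phase-out range, leaving 12,000/50,000 of the credit: $26,200 × 12,000/50,000 = $6,288.

$6,288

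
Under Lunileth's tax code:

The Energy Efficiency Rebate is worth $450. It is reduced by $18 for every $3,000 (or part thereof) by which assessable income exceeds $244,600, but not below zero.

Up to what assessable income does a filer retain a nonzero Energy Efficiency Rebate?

After 24 increments the reduction is 24 × $18 = $432, leaving $18; one more increment wipes it out. Increment 24 ends at excess 24 × $3,000 = $72,000, so the highest qualifying income is $244,600 + $72,000 = $316,600.

$316,600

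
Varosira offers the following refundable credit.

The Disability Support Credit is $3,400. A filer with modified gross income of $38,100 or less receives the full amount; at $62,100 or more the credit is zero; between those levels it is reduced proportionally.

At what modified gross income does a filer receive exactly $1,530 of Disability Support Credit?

$51,300

$1,530 is 1,530/3,400 of the full $3,400, so 1,870/3,400 of the $24,000 range has been used: income = $38,100 + $24,000 × 1,870/3,400 = $51,300.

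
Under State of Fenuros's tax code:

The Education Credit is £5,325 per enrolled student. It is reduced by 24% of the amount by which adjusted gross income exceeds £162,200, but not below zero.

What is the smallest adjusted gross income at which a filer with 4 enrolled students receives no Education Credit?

£250,950

Full credit = 4 × £5,325 = £21,300.
The credit falls by 24% of each pound above £162,200, so it reaches zero when the excess is £21,300 / 24% = £88,750: income = £162,200 + £88,750 = £250,950.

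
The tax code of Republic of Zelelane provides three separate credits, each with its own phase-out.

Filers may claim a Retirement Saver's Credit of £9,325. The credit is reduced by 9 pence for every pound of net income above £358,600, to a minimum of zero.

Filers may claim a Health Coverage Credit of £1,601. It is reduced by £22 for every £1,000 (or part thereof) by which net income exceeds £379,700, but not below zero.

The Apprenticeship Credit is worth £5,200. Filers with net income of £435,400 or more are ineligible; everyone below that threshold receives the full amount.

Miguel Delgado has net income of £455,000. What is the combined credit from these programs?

Retirement Saver's Credit: 9% of the £96,400 excess over £358,600 is £8,676; credit = £9,325 − £8,676 = £649.
Health Coverage Credit: income exceeds £379,700 by £75,300 → 76 increments × £22 = £1,672 ≥ base, so the credit is £0.
Apprenticeship Credit: £455,000 meets or exceeds the £435,400 cutoff, so the credit is £0.
Total: £649 + £0 + £0 = £649.

£649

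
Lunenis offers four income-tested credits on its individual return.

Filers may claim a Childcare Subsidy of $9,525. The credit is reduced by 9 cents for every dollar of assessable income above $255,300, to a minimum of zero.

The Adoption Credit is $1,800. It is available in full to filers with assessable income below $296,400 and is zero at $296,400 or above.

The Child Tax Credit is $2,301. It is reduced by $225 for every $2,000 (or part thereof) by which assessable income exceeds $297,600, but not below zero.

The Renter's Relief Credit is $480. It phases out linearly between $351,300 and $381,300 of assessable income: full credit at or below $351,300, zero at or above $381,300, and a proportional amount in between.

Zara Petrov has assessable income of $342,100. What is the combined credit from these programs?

Childcare Subsidy: 9% of the $86,800 excess over $255,300 is $7,812; credit = $9,525 − $7,812 = $1,713.
Adoption Credit: $342,100 meets or exceeds the $296,400 cutoff, so the credit is $0.
Child Tax Credit: income exceeds $297,600 by $44,500 → 23 increments × $225 = $5,175 ≥ base, so the credit is $0.
Renter's Relief Credit: $342,100 is at or below the $351,300 threshold, so the full $480 applies.
Total: $1,713 + $0 + $0 + $480 = $2,193.

$2,193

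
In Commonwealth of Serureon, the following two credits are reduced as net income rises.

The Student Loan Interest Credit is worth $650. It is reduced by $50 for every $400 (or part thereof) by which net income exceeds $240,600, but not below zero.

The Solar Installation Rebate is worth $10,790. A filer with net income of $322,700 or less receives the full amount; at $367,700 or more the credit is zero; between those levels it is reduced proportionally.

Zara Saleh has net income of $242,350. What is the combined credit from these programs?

Student Loan Interest Credit: income exceeds $240,600 by $1,750, which is 5 full-or-partial $400 increments; reduction = 5 × $50 = $250, leaving $400.
Solar Installation Rebate: $242,350 is at or below the $322,700 threshold, so the full $10,790 applies.
Total: $400 + $10,790 = $11,190.

$11,190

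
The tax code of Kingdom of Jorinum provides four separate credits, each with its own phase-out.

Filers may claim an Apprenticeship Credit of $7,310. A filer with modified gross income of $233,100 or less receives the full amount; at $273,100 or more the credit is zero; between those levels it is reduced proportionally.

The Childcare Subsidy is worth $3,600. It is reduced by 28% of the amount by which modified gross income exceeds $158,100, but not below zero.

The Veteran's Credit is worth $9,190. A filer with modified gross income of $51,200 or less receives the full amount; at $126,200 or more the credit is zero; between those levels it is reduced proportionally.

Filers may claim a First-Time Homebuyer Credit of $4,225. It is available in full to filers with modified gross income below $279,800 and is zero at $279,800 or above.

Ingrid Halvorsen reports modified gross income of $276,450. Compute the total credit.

$4,225

Apprenticeship Credit: $276,450 is at or above $273,100, so the credit is $0.
Childcare Subsidy: 28% of the $118,350 excess over $158,100 is $33,138 ≥ base, so the credit is $0.
Veteran's Credit: $276,450 is at or above $126,200, so the credit is $0.
First-Time Homebuyer Credit: $276,450 is below the $279,800 cutoff, so the full $4,225 applies.
Total: $0 + $0 + $0 + $4,225 = $4,225.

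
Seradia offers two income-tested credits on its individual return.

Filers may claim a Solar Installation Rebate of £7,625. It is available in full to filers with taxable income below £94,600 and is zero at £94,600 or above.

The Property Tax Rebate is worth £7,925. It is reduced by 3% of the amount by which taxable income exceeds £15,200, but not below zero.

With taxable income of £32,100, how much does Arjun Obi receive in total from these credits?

£15,043

Solar Installation Rebate: £32,100 is below the £94,600 cutoff, so the full £7,625 applies.
Property Tax Rebate: 3% of the £16,900 excess over £15,200 is £507; credit = £7,925 − £507 = £7,418.
Total: £7,625 + £7,418 = £15,043.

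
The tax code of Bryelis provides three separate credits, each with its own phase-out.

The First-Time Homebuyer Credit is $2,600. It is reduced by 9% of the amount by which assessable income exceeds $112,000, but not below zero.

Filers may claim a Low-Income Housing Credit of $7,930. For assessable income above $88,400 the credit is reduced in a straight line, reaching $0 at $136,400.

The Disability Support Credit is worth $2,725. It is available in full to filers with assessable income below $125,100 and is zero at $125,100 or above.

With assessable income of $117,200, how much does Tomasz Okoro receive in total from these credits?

$8,029

First-Time Homebuyer Credit: 9% of the $5,200 excess over $112,000 is $468; credit = $2,600 − $468 = $2,132.
Low-Income Housing Credit: $117,200 is $28,800 into a $48,000 phase-out range, leaving 19,200/48,000 of the credit: $7,930 × 19,200/48,000 = $3,172.
Disability Support Credit: $117,200 is below the $125,100 cutoff, so the full $2,725 applies.
Total: $2,132 + $3,172 + $2,725 = $8,029.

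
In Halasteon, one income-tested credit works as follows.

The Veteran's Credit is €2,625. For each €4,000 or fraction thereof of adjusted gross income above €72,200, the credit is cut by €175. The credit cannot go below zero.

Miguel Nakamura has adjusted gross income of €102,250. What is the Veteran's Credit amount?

€1,225

Veteran's Credit: income exceeds €72,200 by €30,050, which is 8 full-or-partial €4,000 increments; reduction = 8 × €175 = €1,400, leaving €1,225.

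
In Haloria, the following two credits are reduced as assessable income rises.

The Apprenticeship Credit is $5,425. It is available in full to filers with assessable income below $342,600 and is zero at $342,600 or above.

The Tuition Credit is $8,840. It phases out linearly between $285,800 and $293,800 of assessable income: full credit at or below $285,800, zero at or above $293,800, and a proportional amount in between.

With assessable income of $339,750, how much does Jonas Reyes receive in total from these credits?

Apprenticeship Credit: $339,750 is below the $342,600 cutoff, so the full $5,425 applies.
Tuition Credit: $339,750 is at or above $293,800, so the credit is $0.
Total: $5,425 + $0 = $5,425.

$5,425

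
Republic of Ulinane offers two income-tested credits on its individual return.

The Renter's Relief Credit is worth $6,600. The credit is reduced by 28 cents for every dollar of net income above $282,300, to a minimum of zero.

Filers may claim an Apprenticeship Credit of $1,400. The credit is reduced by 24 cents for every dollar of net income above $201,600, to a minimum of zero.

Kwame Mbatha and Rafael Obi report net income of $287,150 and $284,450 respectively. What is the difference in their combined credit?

Kwame ($287,150): Renter's Relief Credit: 28% of the $4,850 excess over $282,300 is $1,358; credit = $6,600 − $1,358 = $5,242. Apprenticeship Credit: 24% of the $85,550 excess over $201,600 is $20,532 ≥ base, so the credit is $0. total $5,242 + $0 = $5,242
Rafael ($284,450): Renter's Relief Credit: 28% of the $2,150 excess over $282,300 is $602; credit = $6,600 − $602 = $5,998. Apprenticeship Credit: 24% of the $82,850 excess over $201,600 is $19,884 ≥ base, so the credit is $0. total $5,998 + $0 = $5,998
Difference: |$5,242 − $5,998| = $756.

$756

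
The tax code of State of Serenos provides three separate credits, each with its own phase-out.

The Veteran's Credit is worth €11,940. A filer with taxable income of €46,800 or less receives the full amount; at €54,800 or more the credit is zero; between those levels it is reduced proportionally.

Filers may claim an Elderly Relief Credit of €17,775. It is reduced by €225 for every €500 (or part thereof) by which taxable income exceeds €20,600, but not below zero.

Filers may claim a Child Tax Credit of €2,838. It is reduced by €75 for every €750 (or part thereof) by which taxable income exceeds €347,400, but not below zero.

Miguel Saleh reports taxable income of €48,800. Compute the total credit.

Veteran's Credit: €48,800 is €2,000 into a €8,000 phase-out range, leaving 6,000/8,000 of the credit: €11,940 × 6,000/8,000 = €8,955.
Elderly Relief Credit: income exceeds €20,600 by €28,200, which is 57 full-or-partial €500 increments; reduction = 57 × €225 = €12,825, leaving €4,950.
Child Tax Credit: €48,800 is at or below the €347,400 threshold, so the full €2,838 applies.
Total: €8,955 + €4,950 + €2,838 = €16,743.

€16,743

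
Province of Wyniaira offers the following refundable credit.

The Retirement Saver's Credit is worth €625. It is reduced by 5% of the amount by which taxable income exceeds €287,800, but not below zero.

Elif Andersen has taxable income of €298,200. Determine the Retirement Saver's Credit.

Retirement Saver's Credit: 5% of the €10,400 excess over €287,800 is €520; credit = €625 − €520 = €105.

€105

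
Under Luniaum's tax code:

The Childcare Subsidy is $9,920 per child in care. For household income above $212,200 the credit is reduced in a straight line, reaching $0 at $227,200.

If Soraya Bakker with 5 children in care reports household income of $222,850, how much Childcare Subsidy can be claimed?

Childcare Subsidy: base = 5 × $9,920 = $49,600. $222,850 is $10,650 into a $15,000 phase-out range, leaving 4,350/15,000 of the credit: $49,600 × 4,350/15,000 = $14,384.

$14,384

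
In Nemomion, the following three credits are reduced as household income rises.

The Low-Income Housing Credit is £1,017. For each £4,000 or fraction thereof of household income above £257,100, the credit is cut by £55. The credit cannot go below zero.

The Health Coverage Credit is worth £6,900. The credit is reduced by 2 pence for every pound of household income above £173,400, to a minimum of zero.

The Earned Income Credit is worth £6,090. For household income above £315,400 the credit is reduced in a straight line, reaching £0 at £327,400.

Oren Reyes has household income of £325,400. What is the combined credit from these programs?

Low-Income Housing Credit: income exceeds £257,100 by £68,300, which is 18 full-or-partial £4,000 increments; reduction = 18 × £55 = £990, leaving £27.
Health Coverage Credit: 2% of the £152,000 excess over £173,400 is £3,040; credit = £6,900 − £3,040 = £3,860.
Earned Income Credit: £325,400 is £10,000 into a £12,000 phase-out range, leaving 2,000/12,000 of the credit: £6,090 × 2,000/12,000 = £1,015.
Total: £27 + £3,860 + £1,015 = £4,902.

£4,902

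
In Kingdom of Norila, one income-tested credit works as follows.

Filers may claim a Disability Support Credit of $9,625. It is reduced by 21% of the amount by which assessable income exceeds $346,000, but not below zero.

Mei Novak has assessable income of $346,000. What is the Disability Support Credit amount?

Disability Support Credit: $346,000 is at or below the $346,000 threshold, so the full $9,625 applies.

$9,625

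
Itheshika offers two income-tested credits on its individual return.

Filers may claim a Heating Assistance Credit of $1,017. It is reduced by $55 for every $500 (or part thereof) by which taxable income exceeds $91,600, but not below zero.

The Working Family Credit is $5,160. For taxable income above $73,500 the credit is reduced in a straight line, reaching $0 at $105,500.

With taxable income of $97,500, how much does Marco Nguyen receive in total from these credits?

Heating Assistance Credit: income exceeds $91,600 by $5,900, which is 12 full-or-partial $500 increments; reduction = 12 × $55 = $660, leaving $357.
Working Family Credit: $97,500 is $24,000 into a $32,000 phase-out range, leaving 8,000/32,000 of the credit: $5,160 × 8,000/32,000 = $1,290.
Total: $357 + $1,290 = $1,647.

$1,647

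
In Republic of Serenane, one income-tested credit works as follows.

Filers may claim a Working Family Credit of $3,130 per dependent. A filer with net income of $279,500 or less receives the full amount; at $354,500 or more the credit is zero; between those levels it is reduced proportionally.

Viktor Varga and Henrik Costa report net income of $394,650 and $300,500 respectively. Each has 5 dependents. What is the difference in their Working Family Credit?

Viktor ($394,650): Working Family Credit: base = 5 × $3,130 = $15,650. $394,650 is at or above $354,500, so the credit is $0.
Henrik ($300,500): Working Family Credit: base = 5 × $3,130 = $15,650. $300,500 is $21,000 into a $75,000 phase-out range, leaving 54,000/75,000 of the credit: $15,650 × 54,000/75,000 = $11,268.
Difference: |$0 − $11,268| = $11,268.

$11,268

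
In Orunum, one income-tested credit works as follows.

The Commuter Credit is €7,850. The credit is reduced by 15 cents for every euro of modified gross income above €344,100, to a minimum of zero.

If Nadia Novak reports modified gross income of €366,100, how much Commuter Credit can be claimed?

€4,550

Commuter Credit: 15% of the €22,000 excess over €344,100 is €3,300; credit = €7,850 − €3,300 = €4,550.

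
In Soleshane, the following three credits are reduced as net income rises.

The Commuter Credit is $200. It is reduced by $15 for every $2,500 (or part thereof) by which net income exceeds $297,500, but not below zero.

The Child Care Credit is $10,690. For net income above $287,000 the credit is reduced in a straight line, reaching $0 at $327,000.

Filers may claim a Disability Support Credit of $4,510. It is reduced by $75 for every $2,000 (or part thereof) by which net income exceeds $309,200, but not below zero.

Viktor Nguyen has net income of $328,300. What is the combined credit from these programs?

$3,765

Commuter Credit: income exceeds $297,500 by $30,800, which is 13 full-or-partial $2,500 increments; reduction = 13 × $15 = $195, leaving $5.
Child Care Credit: $328,300 is at or above $327,000, so the credit is $0.
Disability Support Credit: income exceeds $309,200 by $19,100, which is 10 full-or-partial $2,000 increments; reduction = 10 × $75 = $750, leaving $3,760.
Total: $5 + $0 + $3,760 = $3,765.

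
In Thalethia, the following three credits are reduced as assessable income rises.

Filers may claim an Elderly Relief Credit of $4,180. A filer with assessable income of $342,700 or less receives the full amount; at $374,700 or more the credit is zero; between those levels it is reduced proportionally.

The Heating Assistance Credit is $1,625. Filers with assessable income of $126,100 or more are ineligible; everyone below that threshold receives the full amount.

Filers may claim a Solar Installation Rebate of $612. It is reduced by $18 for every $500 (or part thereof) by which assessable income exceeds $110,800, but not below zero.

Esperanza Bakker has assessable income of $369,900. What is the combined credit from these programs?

$627

Elderly Relief Credit: $369,900 is $27,200 into a $32,000 phase-out range, leaving 4,800/32,000 of the credit: $4,180 × 4,800/32,000 = $627.
Heating Assistance Credit: $369,900 meets or exceeds the $126,100 cutoff, so the credit is $0.
Solar Installation Rebate: income exceeds $110,800 by $259,100 → 519 increments × $18 = $9,342 ≥ base, so the credit is $0.
Total: $627 + $0 + $0 = $627.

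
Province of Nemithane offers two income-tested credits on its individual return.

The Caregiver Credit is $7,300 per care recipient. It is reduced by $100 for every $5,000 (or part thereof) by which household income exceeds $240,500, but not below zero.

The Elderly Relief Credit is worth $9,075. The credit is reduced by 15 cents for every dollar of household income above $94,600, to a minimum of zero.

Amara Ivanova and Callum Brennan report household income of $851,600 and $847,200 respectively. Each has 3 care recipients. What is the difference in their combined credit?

$100

Amara ($851,600): Caregiver Credit: base = 3 × $7,300 = $21,900. income exceeds $240,500 by $611,100, which is 123 full-or-partial $5,000 increments; reduction = 123 × $100 = $12,300, leaving $9,600. Elderly Relief Credit: 15% of the $757,000 excess over $94,600 is $113,550 ≥ base, so the credit is $0. total $9,600 + $0 = $9,600
Callum ($847,200): Caregiver Credit: base = 3 × $7,300 = $21,900. income exceeds $240,500 by $606,700, which is 122 full-or-partial $5,000 increments; reduction = 122 × $100 = $12,200, leaving $9,700. Elderly Relief Credit: 15% of the $752,600 excess over $94,600 is $112,890 ≥ base, so the credit is $0. total $9,700 + $0 = $9,700
Difference: |$9,600 − $9,700| = $100.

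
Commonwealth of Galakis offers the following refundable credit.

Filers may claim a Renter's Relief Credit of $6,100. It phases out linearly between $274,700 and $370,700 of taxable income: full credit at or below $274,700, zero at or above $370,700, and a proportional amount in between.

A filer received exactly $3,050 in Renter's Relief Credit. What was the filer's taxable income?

$3,050 is 3,050/6,100 of the full $6,100, so 3,050/6,100 of the $96,000 range has been used: income = $274,700 + $96,000 × 3,050/6,100 = $322,700.

$322,700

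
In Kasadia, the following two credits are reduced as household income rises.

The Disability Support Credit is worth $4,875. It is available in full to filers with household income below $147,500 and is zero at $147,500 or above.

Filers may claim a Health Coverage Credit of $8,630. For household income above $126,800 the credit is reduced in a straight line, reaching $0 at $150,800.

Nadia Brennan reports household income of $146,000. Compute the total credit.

Disability Support Credit: $146,000 is below the $147,500 cutoff, so the full $4,875 applies.
Health Coverage Credit: $146,000 is $19,200 into a $24,000 phase-out range, leaving 4,800/24,000 of the credit: $8,630 × 4,800/24,000 = $1,726.
Total: $4,875 + $1,726 = $6,601.

$6,601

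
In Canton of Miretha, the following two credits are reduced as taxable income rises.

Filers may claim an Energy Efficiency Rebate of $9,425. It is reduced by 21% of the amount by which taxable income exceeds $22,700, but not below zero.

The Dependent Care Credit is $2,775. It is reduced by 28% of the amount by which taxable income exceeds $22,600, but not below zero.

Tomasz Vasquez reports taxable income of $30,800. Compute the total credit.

$8,203

Energy Efficiency Rebate: 21% of the $8,100 excess over $22,700 is $1,701; credit = $9,425 − $1,701 = $7,724.
Dependent Care Credit: 28% of the $8,200 excess over $22,600 is $2,296; credit = $2,775 − $2,296 = $479.
Total: $7,724 + $479 = $8,203.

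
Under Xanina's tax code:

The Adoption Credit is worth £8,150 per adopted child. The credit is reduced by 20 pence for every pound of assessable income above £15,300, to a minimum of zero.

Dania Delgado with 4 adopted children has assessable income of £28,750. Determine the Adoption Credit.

£29,910

Adoption Credit: base = 4 × £8,150 = £32,600. 20% of the £13,450 excess over £15,300 is £2,690; credit = £32,600 − £2,690 = £29,910.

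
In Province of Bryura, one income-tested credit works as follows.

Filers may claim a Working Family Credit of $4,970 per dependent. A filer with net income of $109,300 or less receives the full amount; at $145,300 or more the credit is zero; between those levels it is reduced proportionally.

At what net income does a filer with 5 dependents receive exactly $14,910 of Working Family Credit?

Full credit = 5 × $4,970 = $24,850.
$14,910 is 14,910/24,850 of the full $24,850, so 9,940/24,850 of the $36,000 range has been used: income = $109,300 + $36,000 × 9,940/24,850 = $123,700.

$123,700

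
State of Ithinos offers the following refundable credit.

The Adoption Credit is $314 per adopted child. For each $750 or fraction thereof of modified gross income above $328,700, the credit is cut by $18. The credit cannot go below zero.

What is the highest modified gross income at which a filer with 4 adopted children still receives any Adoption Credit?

Full credit = 4 × $314 = $1,256.
After 69 increments the reduction is 69 × $18 = $1,242, leaving $14; one more increment wipes it out. Increment 69 ends at excess 69 × $750 = $51,750, so the highest qualifying income is $328,700 + $51,750 = $380,450.

$380,450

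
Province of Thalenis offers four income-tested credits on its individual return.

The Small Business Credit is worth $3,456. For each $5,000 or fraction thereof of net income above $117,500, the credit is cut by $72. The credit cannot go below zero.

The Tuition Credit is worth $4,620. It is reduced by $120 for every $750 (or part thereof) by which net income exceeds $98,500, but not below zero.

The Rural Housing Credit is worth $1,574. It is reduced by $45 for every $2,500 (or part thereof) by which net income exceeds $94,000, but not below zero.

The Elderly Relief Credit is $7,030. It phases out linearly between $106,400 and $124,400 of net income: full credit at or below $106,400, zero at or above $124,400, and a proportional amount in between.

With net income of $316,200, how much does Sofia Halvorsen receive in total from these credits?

$576

Small Business Credit: income exceeds $117,500 by $198,700, which is 40 full-or-partial $5,000 increments; reduction = 40 × $72 = $2,880, leaving $576.
Tuition Credit: income exceeds $98,500 by $217,700 → 291 increments × $120 = $34,920 ≥ base, so the credit is $0.
Rural Housing Credit: income exceeds $94,000 by $222,200 → 89 increments × $45 = $4,005 ≥ base, so the credit is $0.
Elderly Relief Credit: $316,200 is at or above $124,400, so the credit is $0.
Total: $576 + $0 + $0 + $0 = $576.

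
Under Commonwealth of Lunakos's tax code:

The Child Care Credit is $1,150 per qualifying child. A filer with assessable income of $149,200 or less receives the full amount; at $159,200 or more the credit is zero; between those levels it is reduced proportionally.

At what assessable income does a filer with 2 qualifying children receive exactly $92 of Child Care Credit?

$158,800

Full credit = 2 × $1,150 = $2,300.
$92 is 92/2,300 of the full $2,300, so 2,208/2,300 of the $10,000 range has been used: income = $149,200 + $10,000 × 2,208/2,300 = $158,800.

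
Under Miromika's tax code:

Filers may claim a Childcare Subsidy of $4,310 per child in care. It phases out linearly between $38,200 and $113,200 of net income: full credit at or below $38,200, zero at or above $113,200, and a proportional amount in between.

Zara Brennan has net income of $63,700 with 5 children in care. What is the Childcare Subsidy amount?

$14,223

Childcare Subsidy: base = 5 × $4,310 = $21,550. $63,700 is $25,500 into a $75,000 phase-out range, leaving 49,500/75,000 of the credit: $21,550 × 49,500/75,000 = $14,223.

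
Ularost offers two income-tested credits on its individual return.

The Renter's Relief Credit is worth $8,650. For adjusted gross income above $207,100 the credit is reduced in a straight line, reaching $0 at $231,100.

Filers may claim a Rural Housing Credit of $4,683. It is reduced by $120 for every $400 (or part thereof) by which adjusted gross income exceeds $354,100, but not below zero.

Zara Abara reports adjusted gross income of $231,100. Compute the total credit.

$4,683

Renter's Relief Credit: $231,100 is at or above $231,100, so the credit is $0.
Rural Housing Credit: $231,100 is at or below the $354,100 threshold, so the full $4,683 applies.
Total: $0 + $4,683 = $4,683.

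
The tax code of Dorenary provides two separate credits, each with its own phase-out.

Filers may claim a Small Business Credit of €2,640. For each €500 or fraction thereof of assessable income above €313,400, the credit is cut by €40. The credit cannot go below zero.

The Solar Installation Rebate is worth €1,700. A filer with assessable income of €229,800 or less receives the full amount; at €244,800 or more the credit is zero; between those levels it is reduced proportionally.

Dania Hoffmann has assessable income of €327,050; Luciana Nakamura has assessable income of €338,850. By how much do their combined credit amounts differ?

Dania (€327,050): Small Business Credit: income exceeds €313,400 by €13,650, which is 28 full-or-partial €500 increments; reduction = 28 × €40 = €1,120, leaving €1,520. Solar Installation Rebate: €327,050 is at or above €244,800, so the credit is €0. total €1,520 + €0 = €1,520
Luciana (€338,850): Small Business Credit: income exceeds €313,400 by €25,450, which is 51 full-or-partial €500 increments; reduction = 51 × €40 = €2,040, leaving €600. Solar Installation Rebate: €338,850 is at or above €244,800, so the credit is €0. total €600 + €0 = €600
Difference: |€1,520 − €600| = €920.

€920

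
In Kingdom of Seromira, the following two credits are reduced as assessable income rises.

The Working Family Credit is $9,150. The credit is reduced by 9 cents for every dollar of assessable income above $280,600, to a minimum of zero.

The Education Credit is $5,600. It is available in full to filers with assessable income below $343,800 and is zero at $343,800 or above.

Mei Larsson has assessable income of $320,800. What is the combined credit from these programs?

Working Family Credit: 9% of the $40,200 excess over $280,600 is $3,618; credit = $9,150 − $3,618 = $5,532.
Education Credit: $320,800 is below the $343,800 cutoff, so the full $5,600 applies.
Total: $5,532 + $5,600 = $11,132.

$11,132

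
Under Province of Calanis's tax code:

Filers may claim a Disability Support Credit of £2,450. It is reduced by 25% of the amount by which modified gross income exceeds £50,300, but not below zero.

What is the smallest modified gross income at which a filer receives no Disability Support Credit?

£60,100

The credit falls by 25% of each pound above £50,300, so it reaches zero when the excess is £2,450 / 25% = £9,800: income = £50,300 + £9,800 = £60,100.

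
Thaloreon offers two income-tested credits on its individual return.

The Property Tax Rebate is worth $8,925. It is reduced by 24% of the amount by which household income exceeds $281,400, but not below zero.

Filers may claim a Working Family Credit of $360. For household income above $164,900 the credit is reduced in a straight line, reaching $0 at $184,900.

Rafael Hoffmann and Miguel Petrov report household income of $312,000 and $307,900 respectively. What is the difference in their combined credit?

Rafael ($312,000): Property Tax Rebate: 24% of the $30,600 excess over $281,400 is $7,344; credit = $8,925 − $7,344 = $1,581. Working Family Credit: $312,000 is at or above $184,900, so the credit is $0. total $1,581 + $0 = $1,581
Miguel ($307,900): Property Tax Rebate: 24% of the $26,500 excess over $281,400 is $6,360; credit = $8,925 − $6,360 = $2,565. Working Family Credit: $307,900 is at or above $184,900, so the credit is $0. total $2,565 + $0 = $2,565
Difference: |$1,581 − $2,565| = $984.

$984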